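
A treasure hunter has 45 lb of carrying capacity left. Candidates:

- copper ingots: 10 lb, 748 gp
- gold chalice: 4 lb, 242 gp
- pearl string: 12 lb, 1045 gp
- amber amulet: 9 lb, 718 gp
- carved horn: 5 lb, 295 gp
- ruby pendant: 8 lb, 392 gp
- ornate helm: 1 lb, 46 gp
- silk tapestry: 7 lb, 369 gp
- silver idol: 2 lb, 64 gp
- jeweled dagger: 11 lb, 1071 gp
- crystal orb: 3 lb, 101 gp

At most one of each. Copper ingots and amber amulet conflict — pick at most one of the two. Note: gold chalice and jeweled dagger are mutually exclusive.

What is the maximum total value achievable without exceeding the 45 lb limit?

Density check — jeweled dagger 97.36, pearl string 87.08, amber amulet 79.78 are the best per lb.
Best packing: pearl string + amber amulet + carved horn + ornate helm + silk tapestry + jeweled dagger — 45 lb, 3544 total.

3544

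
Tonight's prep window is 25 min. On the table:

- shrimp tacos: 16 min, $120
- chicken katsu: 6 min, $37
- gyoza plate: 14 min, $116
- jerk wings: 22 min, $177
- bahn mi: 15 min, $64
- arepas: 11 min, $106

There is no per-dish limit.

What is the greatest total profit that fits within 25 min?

A density-first pass picks 2×arepas — 212 at 22 min.
The 11 min tied up in arepas is better spent on gyoza plate — total rises to 222 (25 min).

222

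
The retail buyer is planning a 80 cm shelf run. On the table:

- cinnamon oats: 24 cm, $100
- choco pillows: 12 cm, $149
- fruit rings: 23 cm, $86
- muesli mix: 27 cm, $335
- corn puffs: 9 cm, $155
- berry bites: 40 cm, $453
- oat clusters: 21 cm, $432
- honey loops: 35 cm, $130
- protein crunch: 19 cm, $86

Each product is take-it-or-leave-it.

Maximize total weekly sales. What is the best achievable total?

1071

Choco pillows + muesli mix + corn puffs + oat clusters uses 69 of the 80 cm and totals 1071.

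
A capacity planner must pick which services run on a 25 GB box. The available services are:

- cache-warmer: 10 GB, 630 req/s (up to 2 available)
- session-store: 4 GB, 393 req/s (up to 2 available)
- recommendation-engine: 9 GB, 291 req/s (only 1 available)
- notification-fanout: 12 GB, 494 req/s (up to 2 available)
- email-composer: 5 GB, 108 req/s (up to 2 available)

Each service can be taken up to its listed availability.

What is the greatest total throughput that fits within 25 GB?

1653

Greedy by ratio would take cache-warmer + 2×session-store + email-composer: 23 GB used, total 1524.
Replace session-store and email-composer with cache-warmer: the trade gains 129 net, giving 1653 at 24 GB.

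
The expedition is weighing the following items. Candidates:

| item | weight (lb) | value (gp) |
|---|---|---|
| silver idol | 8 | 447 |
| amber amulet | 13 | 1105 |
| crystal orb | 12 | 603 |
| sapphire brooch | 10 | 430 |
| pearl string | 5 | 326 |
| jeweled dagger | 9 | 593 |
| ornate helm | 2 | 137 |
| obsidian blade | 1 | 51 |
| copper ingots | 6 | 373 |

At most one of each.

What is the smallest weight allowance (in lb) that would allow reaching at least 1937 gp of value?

26

Look for the lowest-weight combination reaching 1937.
Taking amber amulet + pearl string + ornate helm + copper ingots gives 1941 (≥ 1937) for 26 lb.
No combination under 26 lb hits 1937.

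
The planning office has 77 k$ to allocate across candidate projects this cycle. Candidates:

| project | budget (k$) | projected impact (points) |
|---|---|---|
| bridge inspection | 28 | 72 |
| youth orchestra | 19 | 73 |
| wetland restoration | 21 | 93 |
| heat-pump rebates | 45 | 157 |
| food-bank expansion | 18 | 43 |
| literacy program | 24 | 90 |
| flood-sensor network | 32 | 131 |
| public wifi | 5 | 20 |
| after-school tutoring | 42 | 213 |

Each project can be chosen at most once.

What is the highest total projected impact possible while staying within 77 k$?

The ratio heuristic lands on wetland restoration + public wifi + after-school tutoring (326) but leaves 9 k$ idle.
Replace wetland restoration and public wifi with flood-sensor network: the trade gains 18 net, giving 344 at 74 k$.
Runner-up wetland restoration + public wifi + after-school tutoring tops out at 326.

344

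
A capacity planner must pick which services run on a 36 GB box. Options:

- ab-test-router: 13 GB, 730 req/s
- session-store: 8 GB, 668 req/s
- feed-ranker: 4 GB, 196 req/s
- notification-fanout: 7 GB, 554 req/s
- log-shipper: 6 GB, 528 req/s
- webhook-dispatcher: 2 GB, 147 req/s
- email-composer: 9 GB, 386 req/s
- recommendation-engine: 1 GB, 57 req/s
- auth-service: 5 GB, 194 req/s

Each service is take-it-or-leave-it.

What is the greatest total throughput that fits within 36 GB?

2627

Filling by ratio: session-store + feed-ranker + notification-fanout + log-shipper + webhook-dispatcher + recommendation-engine + auth-service for 2344, with 3 GB left unused.
Replace feed-ranker and recommendation-engine and auth-service with ab-test-router: the trade gains 283 net, giving 2627 at 36 GB.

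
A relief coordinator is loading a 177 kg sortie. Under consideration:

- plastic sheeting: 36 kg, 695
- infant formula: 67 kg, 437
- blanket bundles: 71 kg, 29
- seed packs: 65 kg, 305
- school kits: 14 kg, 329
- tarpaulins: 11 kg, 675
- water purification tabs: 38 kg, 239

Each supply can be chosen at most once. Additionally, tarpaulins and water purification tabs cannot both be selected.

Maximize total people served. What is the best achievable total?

2136

By people served per kg: tarpaulins 61.36, school kits 23.50, plastic sheeting 19.31 lead.
Plastic sheeting + infant formula + school kits + tarpaulins uses 128 of the 177 kg and totals 2136.
No other feasible combination exceeds 2136.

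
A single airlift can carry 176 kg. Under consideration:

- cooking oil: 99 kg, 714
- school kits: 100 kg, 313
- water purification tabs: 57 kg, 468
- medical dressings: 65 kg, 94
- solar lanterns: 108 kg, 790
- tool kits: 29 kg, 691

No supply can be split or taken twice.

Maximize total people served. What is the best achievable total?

1481

The ratio heuristic lands on water purification tabs + medical dressings + tool kits (1253) but leaves 25 kg idle.
The 122 kg tied up in water purification tabs and medical dressings is better spent on solar lanterns — total rises to 1481 (137 kg).
The spare 39 kg is too small for any remaining supply, and no exchange beats 1481.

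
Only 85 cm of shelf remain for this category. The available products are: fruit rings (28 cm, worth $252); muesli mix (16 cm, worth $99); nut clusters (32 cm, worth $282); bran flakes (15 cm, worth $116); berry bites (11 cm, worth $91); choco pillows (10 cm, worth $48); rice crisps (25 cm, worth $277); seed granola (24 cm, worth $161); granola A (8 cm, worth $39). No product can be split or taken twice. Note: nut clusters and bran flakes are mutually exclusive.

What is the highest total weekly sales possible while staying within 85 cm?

811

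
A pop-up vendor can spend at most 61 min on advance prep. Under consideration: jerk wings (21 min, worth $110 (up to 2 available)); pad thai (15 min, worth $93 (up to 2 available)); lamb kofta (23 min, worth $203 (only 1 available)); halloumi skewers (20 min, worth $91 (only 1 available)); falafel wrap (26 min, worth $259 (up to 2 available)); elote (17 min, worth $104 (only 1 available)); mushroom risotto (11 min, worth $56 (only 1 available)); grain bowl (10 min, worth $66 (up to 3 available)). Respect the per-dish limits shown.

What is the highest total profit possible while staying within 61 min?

Taking the top-ratio dishes first gives 2×falafel wrap for 518 (52 min).
The 26 min tied up in falafel wrap is better spent on lamb kofta + grain bowl — total rises to 528 (59 min).
No other feasible combination exceeds 528.

528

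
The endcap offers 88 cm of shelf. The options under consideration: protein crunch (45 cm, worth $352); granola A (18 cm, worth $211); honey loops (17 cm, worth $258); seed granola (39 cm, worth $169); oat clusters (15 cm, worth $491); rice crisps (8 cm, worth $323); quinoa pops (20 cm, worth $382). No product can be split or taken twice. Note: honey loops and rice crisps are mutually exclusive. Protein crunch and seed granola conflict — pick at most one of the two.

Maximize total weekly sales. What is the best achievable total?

Taking protein crunch + oat clusters + rice crisps + quinoa pops: 88 cm used, 1548 in weekly sales.
Runner-up granola A + oat clusters + rice crisps + quinoa pops tops out at 1407.

1548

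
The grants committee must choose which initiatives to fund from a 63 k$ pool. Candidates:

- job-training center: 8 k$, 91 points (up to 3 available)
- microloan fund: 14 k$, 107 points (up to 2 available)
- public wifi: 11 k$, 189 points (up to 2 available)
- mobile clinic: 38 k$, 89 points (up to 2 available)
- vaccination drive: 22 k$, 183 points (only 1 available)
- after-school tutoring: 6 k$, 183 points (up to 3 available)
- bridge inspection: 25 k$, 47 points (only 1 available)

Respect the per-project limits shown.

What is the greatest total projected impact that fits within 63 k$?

By projected impact per k$: after-school tutoring 30.50, public wifi 17.18, job-training center 11.38 lead.
Taking the top-ratio projects first gives 2×job-training center + 2×public wifi + 3×after-school tutoring for 1109 (56 k$).
Replace job-training center with microloan fund: the trade gains 16 net, giving 1125 at 62 k$.

1125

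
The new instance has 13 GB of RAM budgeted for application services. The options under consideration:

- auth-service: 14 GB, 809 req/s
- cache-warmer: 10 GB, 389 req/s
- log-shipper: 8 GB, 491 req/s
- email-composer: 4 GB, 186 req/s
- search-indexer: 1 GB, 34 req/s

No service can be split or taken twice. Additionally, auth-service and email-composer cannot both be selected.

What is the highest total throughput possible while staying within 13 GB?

711

Best packing: log-shipper + email-composer + search-indexer — 13 GB, 711 total.
An exhaustive check of the 32 subsets confirms 711.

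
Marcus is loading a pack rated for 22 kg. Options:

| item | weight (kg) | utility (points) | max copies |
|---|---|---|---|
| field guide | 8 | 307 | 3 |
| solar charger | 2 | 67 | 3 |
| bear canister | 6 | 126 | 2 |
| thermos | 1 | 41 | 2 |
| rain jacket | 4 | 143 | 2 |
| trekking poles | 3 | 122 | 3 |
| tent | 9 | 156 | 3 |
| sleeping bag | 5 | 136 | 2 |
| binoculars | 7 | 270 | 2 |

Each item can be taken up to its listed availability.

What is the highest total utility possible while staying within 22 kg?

Ranking by ratio (utility/kg): thermos 41.00, trekking poles 40.67, binoculars 38.57, field guide 38.38.
A density-first pass picks 2×thermos + rain jacket + 3×trekking poles + binoculars — 861 at 22 kg.
The 7 kg tied up in rain jacket and trekking poles is better spent on binoculars — total rises to 866 (22 kg).
Nothing else within 22 kg beats 866.

866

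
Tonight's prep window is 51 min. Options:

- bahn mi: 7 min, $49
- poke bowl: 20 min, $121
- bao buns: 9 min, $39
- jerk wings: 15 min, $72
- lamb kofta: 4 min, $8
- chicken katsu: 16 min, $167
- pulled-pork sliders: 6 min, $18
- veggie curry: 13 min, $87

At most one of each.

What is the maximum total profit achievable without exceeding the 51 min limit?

Taking poke bowl + chicken katsu + veggie curry: 49 min used, 375 in profit.

375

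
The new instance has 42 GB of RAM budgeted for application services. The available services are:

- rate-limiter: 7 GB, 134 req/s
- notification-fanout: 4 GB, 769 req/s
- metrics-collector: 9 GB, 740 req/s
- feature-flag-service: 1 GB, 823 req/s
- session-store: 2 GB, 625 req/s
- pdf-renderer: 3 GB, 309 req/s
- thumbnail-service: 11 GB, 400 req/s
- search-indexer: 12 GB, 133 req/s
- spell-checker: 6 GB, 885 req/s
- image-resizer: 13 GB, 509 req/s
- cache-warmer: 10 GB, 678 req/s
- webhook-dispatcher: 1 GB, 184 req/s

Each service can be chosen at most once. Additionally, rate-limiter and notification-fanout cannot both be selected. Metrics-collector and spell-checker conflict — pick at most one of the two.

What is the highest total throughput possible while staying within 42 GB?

Notification-fanout + feature-flag-service + session-store + pdf-renderer + spell-checker + image-resizer + cache-warmer + webhook-dispatcher uses 40 of the 42 GB and totals 4782.

4782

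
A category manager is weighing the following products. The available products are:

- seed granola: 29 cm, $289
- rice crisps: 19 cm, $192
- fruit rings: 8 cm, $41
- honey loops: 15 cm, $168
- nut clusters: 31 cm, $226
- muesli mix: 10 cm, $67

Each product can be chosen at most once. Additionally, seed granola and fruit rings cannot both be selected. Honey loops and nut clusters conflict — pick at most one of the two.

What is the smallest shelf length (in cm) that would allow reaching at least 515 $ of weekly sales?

54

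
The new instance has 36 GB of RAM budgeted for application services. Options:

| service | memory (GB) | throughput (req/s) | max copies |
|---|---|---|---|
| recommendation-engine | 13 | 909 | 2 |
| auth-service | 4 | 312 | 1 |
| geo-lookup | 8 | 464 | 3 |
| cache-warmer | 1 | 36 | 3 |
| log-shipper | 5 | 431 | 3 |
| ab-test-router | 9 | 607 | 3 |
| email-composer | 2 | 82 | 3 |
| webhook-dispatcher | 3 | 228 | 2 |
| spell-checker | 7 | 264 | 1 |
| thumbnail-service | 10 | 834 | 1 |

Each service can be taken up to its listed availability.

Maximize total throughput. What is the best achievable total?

Ranking by ratio (throughput/GB): log-shipper 86.20, thumbnail-service 83.40, auth-service 78.00.
Best packing: auth-service + cache-warmer + 3×log-shipper + 2×webhook-dispatcher + thumbnail-service — 36 GB, 2931 total.
Nothing else within 36 GB beats 2931.

2931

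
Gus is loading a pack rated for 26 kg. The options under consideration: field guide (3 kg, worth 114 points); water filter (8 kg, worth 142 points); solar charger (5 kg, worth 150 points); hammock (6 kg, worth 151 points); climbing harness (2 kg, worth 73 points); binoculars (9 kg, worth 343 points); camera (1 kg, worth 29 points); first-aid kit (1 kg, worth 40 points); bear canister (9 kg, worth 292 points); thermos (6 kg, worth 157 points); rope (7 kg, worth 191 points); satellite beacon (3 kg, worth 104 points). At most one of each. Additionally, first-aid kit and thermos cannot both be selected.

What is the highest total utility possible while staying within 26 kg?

Ranking by ratio (utility/kg): first-aid kit 40.00, binoculars 38.11, field guide 38.00, climbing harness 36.50.
Filling by ratio: field guide + solar charger + climbing harness + binoculars + camera + first-aid kit + satellite beacon for 853, with 2 kg left unused.
Dropping solar charger and camera and first-aid kit frees 7 kg; slotting in bear canister (9 kg) lifts the total to 926 at 26 kg.

926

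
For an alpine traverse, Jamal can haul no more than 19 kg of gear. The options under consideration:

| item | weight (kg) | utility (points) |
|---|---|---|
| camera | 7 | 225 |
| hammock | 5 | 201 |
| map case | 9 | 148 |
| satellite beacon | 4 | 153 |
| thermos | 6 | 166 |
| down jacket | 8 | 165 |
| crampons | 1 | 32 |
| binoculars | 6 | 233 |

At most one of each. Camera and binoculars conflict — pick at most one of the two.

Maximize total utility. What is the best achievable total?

632

Taking the top-ratio items first gives hammock + satellite beacon + crampons + binoculars for 619 (16 kg).
Replace satellite beacon with thermos: the trade gains 13 net, giving 632 at 18 kg.
No other feasible combination exceeds 632.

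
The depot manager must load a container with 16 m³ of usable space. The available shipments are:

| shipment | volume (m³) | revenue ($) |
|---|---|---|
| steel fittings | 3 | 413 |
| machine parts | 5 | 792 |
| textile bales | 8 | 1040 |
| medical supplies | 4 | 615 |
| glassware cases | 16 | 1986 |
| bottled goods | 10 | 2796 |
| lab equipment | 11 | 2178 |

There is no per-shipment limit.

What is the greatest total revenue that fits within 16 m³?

By revenue per m³: bottled goods 279.60, lab equipment 198.00, machine parts 158.40, medical supplies 153.75 lead.
Taking the top-ratio shipments first gives machine parts + bottled goods for 3588 (15 m³).
Replace machine parts with 2×steel fittings: the trade gains 34 net, giving 3622 at 16 m³.
Every other selection either busts 16 m³ or fails to beat 3622.

3622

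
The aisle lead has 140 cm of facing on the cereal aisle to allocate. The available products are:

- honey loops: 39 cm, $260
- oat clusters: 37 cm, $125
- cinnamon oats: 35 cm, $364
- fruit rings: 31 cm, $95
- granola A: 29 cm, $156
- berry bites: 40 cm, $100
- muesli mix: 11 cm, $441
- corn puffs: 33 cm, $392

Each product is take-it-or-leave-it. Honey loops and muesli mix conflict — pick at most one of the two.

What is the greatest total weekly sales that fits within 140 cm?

1448

Best packing: cinnamon oats + fruit rings + granola A + muesli mix + corn puffs — 139 cm, 1448 total.
The spare 1 cm is too small for any remaining product, and no feasible exchange beats 1448.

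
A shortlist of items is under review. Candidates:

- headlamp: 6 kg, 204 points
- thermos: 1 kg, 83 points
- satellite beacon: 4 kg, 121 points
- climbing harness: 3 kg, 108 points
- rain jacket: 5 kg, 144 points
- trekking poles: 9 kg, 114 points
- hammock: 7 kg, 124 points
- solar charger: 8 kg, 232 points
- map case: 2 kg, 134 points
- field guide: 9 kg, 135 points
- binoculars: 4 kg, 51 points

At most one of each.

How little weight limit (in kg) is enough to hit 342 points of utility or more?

8

Minimise kg subject to total utility ≥ 342.
thermos + rain jacket + map case reaches 361 using 8 kg.
No combination under 8 kg hits 342.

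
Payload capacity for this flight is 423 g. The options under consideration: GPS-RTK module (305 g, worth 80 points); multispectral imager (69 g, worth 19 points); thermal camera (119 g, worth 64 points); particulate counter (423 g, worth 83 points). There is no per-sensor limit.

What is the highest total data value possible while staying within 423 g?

192

3×thermal camera uses 357 of the 423 g and totals 192.
The spare 66 g is too small for any remaining sensor, and no exchange beats 192.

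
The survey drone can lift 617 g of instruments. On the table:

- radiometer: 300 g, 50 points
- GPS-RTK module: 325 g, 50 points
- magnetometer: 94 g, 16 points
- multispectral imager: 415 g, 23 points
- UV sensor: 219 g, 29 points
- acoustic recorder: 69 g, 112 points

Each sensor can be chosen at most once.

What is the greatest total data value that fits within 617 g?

191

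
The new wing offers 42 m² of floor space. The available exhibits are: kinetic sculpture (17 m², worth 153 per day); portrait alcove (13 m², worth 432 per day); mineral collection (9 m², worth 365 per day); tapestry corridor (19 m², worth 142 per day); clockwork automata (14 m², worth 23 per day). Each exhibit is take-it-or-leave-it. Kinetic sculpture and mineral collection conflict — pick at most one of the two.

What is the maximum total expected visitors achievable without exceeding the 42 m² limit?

Taking portrait alcove + mineral collection + tapestry corridor: 41 m² used, 939 in expected visitors.
Runner-up portrait alcove + mineral collection + clockwork automata tops out at 820.

939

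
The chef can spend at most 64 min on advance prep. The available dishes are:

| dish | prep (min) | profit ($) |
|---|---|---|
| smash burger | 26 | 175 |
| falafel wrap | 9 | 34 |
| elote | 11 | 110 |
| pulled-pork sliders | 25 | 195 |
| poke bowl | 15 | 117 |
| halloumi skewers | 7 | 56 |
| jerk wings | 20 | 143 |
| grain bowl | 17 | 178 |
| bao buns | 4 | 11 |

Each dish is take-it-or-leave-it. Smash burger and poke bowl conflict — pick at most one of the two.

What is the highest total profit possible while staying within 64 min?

550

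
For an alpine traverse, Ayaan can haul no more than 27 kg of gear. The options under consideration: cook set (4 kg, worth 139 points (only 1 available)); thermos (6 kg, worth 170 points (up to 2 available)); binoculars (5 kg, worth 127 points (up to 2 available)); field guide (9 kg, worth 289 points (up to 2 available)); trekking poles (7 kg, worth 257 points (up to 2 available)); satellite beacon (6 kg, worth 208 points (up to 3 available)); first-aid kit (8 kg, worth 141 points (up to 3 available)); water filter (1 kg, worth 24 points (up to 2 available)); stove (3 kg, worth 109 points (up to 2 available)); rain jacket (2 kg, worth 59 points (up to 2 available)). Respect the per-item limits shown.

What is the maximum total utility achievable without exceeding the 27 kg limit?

970

A density-first pass picks cook set + 2×trekking poles + water filter + 2×stove + rain jacket — 954 at 27 kg.
The 6 kg tied up in water filter and stove and rain jacket is better spent on satellite beacon — total rises to 970 (27 kg).
That's the maximum — no swap from here does better than 970.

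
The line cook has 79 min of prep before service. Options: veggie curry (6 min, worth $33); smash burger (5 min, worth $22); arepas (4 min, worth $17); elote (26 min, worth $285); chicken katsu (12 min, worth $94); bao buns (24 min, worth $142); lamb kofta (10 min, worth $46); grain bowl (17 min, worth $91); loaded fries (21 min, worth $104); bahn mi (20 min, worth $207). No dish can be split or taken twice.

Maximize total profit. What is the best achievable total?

694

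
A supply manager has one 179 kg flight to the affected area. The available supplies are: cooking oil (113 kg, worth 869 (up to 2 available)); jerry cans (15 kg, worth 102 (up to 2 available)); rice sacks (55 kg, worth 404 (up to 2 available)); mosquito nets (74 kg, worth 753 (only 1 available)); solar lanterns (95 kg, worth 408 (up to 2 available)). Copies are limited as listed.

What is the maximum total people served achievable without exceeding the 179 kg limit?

1361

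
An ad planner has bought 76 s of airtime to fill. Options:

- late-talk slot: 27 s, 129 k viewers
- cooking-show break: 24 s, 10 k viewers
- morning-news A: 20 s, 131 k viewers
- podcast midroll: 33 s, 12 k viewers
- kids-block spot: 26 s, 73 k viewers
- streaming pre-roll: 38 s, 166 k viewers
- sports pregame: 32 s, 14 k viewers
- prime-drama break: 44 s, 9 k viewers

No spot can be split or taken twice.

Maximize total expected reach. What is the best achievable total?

333

Best packing: late-talk slot + morning-news A + kids-block spot — 73 s, 333 total.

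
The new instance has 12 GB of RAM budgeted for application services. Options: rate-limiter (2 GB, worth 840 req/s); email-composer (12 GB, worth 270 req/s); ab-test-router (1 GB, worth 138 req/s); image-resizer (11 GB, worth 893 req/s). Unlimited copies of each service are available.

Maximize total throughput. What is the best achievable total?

5040

By throughput per GB: rate-limiter 420.00, ab-test-router 138.00, image-resizer 81.18 lead.
Taking 6×rate-limiter: 12 GB used, 5040 in throughput.
Every other selection either busts 12 GB or fails to beat 5040.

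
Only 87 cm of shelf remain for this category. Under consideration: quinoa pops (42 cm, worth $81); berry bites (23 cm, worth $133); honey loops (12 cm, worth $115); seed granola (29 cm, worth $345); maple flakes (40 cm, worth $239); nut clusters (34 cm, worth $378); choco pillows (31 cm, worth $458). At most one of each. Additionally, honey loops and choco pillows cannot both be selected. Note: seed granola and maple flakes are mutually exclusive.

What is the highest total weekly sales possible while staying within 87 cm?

936

Taking berry bites + seed granola + choco pillows: 83 cm used, 936 in weekly sales.
The closest alternative, berry bites + seed granola + nut clusters, reaches only 856.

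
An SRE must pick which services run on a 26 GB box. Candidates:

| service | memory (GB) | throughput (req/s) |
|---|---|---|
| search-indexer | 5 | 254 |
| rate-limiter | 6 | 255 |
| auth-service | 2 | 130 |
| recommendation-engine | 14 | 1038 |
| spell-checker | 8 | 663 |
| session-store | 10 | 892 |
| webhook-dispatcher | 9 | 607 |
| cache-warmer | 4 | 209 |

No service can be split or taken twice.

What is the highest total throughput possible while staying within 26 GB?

The ratio heuristic lands on auth-service + spell-checker + session-store + cache-warmer (1894) but leaves 2 GB idle.
The 12 GB tied up in spell-checker and cache-warmer is better spent on recommendation-engine — total rises to 2060 (26 GB).
Runner-up rate-limiter + auth-service + spell-checker + session-store tops out at 1940.

2060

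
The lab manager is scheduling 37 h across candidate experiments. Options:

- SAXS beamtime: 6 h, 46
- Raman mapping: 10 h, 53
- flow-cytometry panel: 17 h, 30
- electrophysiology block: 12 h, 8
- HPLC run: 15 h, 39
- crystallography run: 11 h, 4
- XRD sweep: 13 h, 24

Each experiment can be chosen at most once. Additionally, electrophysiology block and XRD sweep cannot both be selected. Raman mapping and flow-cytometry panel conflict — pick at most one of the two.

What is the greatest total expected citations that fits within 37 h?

138

Density check — SAXS beamtime 7.67, Raman mapping 5.30, HPLC run 2.60 are the best per h.
SAXS beamtime + Raman mapping + HPLC run uses 31 of the 37 h and totals 138.
That's the maximum — no feasible swap from here does better than 138.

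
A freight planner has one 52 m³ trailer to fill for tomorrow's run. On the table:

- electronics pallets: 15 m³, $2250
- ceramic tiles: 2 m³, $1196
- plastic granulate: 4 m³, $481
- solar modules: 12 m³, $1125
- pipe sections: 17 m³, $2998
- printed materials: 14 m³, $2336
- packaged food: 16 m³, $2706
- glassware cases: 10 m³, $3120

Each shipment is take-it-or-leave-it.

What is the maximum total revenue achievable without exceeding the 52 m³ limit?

The ratio ordering already packs tightly: ceramic tiles + plastic granulate + pipe sections + packaged food + glassware cases, 49 m³, 10501.

10501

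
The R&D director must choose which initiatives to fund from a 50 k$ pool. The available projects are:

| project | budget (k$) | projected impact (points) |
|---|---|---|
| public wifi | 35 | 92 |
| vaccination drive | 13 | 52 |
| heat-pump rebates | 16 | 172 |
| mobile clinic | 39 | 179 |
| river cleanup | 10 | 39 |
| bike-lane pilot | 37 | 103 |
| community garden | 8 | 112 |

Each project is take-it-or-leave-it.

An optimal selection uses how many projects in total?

4

Best achievable projected impact is 375.
For example vaccination drive + heat-pump rebates + river cleanup + community garden achieves it, using 47 k$.
All optima have 4 projects.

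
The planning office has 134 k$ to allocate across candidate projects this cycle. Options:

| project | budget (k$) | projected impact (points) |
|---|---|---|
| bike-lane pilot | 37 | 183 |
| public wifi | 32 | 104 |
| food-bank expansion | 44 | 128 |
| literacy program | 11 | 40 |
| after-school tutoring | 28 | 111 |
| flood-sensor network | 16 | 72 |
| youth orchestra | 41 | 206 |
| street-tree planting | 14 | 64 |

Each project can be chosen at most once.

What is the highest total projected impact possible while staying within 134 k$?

612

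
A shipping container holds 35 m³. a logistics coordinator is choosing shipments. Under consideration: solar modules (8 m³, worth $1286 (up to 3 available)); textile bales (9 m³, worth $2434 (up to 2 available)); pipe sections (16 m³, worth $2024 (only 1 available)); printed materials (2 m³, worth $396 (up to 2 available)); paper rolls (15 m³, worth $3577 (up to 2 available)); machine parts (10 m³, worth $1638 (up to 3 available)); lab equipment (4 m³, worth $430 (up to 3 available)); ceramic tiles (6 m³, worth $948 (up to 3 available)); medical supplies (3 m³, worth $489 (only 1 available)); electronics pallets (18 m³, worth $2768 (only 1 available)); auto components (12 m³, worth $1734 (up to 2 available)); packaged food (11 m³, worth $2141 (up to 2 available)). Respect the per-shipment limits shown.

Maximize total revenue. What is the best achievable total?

8841

2×textile bales + printed materials + paper rolls uses 35 of the 35 m³ and totals 8841.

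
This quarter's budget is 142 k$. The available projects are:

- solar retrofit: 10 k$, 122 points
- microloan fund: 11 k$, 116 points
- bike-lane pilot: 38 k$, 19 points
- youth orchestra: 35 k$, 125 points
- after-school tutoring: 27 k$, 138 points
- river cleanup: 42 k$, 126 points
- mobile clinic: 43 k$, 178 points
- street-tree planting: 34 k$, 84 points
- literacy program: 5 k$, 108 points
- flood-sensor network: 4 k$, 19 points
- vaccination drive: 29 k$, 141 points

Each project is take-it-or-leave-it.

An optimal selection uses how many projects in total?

Best achievable projected impact is 822.
One optimal bundle: solar retrofit + microloan fund + after-school tutoring + mobile clinic + literacy program + flood-sensor network + vaccination drive (129 k$).
Every optimal selection uses 7 projects.

7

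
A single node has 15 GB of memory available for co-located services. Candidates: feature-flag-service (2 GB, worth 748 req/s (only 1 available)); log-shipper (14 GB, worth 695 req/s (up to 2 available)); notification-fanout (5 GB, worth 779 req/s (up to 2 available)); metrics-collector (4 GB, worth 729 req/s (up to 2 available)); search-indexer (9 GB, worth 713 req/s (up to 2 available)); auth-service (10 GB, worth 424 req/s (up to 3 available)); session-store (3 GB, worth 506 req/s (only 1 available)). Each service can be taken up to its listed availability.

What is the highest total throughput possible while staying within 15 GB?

Taking the top-ratio services first gives feature-flag-service + 2×metrics-collector + session-store for 2712 (13 GB).
The 3 GB tied up in session-store is better spent on notification-fanout — total rises to 2985 (15 GB).

2985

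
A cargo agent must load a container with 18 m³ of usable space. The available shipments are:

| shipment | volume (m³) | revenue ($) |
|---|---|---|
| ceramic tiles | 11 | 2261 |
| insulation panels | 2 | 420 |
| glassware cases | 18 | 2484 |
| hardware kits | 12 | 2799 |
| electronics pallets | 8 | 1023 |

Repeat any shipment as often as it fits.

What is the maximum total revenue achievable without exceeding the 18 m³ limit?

4059

The ratio ordering already packs tightly: 3×insulation panels + hardware kits, 18 m³, 4059.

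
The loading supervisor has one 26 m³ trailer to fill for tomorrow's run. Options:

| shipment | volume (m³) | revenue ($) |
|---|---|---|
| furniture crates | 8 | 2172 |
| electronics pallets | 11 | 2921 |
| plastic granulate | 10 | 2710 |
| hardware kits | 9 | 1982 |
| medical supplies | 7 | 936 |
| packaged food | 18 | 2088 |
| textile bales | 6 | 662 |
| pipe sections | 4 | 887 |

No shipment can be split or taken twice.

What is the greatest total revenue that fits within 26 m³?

Filling by ratio: furniture crates + plastic granulate + pipe sections for 5769, with 4 m³ left unused.
The 8 m³ tied up in furniture crates is better spent on electronics pallets — total rises to 6518 (25 m³).

6518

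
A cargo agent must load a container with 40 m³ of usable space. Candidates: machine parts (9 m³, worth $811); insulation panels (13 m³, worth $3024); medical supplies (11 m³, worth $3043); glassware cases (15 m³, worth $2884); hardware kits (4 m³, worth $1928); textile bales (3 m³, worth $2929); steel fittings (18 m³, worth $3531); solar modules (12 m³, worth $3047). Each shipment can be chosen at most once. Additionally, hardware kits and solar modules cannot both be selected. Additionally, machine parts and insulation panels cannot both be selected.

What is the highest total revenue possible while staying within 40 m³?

12043

Best packing: insulation panels + medical supplies + textile bales + solar modules — 39 m³, 12043 total.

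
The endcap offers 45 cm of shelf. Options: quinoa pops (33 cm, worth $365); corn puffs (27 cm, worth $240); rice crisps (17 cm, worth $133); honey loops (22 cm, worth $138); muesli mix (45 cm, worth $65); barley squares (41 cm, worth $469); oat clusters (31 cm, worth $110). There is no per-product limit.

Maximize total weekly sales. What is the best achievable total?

The ratio ordering already packs tightly: barley squares, 41 cm, 469.

469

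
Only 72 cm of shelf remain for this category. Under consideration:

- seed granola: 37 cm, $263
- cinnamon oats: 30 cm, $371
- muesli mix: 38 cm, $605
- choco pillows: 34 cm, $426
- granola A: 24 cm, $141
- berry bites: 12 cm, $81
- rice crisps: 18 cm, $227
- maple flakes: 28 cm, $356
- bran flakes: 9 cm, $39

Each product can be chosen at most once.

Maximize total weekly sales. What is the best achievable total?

1031

A density-first pass picks muesli mix + maple flakes — 961 at 66 cm.
The 28 cm tied up in maple flakes is better spent on choco pillows — total rises to 1031 (72 cm).
The closest alternative, cinnamon oats + muesli mix, reaches only 976.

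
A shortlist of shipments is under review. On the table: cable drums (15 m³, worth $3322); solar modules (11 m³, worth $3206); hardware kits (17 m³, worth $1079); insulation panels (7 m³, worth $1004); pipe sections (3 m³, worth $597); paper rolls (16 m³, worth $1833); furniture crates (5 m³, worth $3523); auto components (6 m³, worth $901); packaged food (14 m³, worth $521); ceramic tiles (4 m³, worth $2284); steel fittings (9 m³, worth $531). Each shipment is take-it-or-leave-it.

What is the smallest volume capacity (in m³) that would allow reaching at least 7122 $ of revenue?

Minimise m³ subject to total revenue ≥ 7122.
pipe sections + furniture crates + auto components + ceramic tiles: 7305 revenue at 18 m³.
Below 18 m³ the best achievable stays under 7122.

18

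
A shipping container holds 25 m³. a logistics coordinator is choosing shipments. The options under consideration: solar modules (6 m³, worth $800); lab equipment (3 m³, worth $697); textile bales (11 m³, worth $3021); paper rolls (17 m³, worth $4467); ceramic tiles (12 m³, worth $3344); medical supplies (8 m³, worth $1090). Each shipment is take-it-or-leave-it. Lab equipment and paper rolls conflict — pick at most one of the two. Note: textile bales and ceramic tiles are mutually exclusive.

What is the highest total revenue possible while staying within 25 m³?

Paper rolls + medical supplies uses 25 of the 25 m³ and totals 5557.
Nothing else feasible within 25 m³ beats 5557.

5557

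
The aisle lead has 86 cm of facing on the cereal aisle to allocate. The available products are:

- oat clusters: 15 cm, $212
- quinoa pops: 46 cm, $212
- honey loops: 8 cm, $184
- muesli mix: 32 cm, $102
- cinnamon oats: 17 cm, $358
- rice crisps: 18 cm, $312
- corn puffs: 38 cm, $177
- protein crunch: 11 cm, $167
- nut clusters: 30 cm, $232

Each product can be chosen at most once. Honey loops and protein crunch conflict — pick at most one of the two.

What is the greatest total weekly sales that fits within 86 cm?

1114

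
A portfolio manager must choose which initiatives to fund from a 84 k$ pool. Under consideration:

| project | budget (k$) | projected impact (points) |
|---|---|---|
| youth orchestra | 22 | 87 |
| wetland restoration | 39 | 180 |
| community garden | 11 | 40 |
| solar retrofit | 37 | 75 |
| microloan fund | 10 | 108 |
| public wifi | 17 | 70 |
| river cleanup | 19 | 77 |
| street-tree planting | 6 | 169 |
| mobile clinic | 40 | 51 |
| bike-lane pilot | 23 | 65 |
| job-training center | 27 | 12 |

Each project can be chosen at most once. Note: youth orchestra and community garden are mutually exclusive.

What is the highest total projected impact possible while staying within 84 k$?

567

Ranking by ratio (projected impact/k$): street-tree planting 28.17, microloan fund 10.80, wetland restoration 4.62.
Best packing: wetland restoration + community garden + microloan fund + public wifi + street-tree planting — 83 k$, 567 total.
Next best is youth orchestra + wetland restoration + microloan fund + street-tree planting at 544 (77 k$) — short by 23.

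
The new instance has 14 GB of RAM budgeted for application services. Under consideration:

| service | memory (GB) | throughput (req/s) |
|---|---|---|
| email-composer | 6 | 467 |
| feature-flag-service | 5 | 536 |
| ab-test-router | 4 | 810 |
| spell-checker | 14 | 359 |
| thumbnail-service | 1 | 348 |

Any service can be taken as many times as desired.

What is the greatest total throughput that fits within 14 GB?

Taking 14×thumbnail-service: 14 GB used, 4872 in throughput.

4872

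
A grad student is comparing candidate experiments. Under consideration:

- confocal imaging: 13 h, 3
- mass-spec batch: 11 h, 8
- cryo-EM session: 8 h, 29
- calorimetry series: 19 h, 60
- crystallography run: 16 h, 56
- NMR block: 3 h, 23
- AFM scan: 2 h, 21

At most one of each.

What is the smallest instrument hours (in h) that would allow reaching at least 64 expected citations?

Look for the lowest-instrument combination reaching 64.
Taking cryo-EM session + NMR block + AFM scan gives 73 (≥ 64) for 13 h.
Below 13 h the best achievable stays under 64.

13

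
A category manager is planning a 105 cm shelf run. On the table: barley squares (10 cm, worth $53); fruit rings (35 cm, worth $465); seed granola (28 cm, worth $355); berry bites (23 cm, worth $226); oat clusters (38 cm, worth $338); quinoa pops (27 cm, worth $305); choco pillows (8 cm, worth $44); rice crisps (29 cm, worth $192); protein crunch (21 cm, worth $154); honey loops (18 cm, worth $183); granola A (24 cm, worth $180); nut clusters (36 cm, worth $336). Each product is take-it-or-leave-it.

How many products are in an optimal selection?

The maximum weekly sales within 105 cm is 1229.
One optimal bundle: fruit rings + seed granola + berry bites + honey loops (104 cm).
Every optimal selection uses 4 products.

4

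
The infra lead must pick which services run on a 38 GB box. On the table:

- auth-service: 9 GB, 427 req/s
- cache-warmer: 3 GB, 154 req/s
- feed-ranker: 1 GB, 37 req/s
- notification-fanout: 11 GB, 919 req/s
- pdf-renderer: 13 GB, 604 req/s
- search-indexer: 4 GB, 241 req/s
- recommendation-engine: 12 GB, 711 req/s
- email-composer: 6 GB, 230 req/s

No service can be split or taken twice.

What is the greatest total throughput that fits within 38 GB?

2335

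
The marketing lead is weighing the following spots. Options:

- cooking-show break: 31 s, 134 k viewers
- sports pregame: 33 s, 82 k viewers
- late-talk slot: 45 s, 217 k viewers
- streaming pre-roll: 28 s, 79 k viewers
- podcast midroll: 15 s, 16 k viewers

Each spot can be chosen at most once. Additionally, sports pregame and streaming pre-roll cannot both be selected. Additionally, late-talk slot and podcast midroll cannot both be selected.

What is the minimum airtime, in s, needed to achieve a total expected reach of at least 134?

31

Need the lightest bundle worth ≥ 134.
cooking-show break reaches 134 using 31 s.
Any bundle with less than 31 s falls short of 134.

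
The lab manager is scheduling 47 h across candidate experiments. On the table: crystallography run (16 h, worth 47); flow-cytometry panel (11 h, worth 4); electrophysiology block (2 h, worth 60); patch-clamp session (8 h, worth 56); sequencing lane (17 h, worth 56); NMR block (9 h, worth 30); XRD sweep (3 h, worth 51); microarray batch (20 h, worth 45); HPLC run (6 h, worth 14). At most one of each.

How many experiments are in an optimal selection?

Best achievable expected citations is 270.
For example crystallography run + electrophysiology block + patch-clamp session + sequencing lane + XRD sweep achieves it, using 46 h.
All optima have 5 experiments.

5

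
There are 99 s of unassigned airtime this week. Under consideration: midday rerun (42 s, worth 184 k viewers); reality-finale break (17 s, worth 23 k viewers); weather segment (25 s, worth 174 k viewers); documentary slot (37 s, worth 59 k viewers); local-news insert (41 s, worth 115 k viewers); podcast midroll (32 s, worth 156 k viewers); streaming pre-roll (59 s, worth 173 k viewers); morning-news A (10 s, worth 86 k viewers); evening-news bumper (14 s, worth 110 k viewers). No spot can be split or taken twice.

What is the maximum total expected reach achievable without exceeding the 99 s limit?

554

Greedy by ratio would take reality-finale break + weather segment + podcast midroll + morning-news A + evening-news bumper: 98 s used, total 549.
Replace reality-finale break and podcast midroll with midday rerun: the trade gains 5 net, giving 554 at 91 s.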